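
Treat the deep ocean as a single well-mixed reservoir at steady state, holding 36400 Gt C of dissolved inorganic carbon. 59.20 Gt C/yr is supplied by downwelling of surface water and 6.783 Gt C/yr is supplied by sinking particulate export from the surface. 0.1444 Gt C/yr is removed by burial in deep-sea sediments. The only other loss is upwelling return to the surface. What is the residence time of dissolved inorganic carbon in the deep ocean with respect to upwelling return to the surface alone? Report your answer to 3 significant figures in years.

At steady state ΣF_in = ΣF_out.
ΣF_in = 59.20 + 6.783 = 65.983 Gt C/yr.
Upwelling return to the surface flux = ΣF_in − (0.1444) = 65.983 − 0.1444 = 65.84 Gt C/yr.
τ = M / F = 36400 / 65.84 = 552.9 yr.

553 yr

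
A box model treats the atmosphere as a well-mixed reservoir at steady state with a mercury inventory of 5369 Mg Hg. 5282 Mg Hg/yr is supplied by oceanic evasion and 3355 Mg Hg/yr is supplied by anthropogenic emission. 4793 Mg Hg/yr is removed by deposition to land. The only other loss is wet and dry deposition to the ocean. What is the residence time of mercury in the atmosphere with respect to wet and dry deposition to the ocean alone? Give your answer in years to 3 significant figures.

1.40 yr

At steady state ΣF_in = ΣF_out.
ΣF_in = 5282 + 3355 = 8637.0 Mg Hg/yr.
Wet and dry deposition to the ocean flux = ΣF_in − (4793) = 8637.0 − 4793 = 3844 Mg Hg/yr.
τ = M / F = 5369 / 3844 = 1.397 yr.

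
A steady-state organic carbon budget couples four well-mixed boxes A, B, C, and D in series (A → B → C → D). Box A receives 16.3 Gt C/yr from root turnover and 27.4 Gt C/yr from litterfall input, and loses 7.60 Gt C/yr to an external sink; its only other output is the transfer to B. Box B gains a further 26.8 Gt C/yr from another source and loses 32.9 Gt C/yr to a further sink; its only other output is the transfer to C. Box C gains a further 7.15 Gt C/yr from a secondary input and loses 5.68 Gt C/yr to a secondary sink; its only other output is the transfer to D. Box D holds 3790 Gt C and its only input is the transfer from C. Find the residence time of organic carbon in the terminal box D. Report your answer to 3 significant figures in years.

Box A: F(A→B) = (16.3 + 27.4) − 7.60 = 36.100 Gt C/yr.
Box B: F(B→C) = (36.100 + 26.8) − 32.9 = 30.000 Gt C/yr.
Box C: F(C→D) = (30.000 + 7.15) − 5.68 = 31.470 Gt C/yr.
Box D throughput = its input = 31.470 Gt C/yr; τ = 3790 / 31.470 = 120.4 yr.

120 yr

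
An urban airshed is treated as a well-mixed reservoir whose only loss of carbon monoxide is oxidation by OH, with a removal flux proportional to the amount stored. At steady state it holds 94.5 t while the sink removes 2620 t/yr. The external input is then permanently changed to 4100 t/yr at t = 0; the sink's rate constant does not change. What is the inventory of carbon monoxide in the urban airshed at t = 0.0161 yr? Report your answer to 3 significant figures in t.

The sink rate constant is k = F₀/M₀ = 2620/94.5 = 27.72 yr⁻¹.
Solving dM/dt = F₁ − kM with M(0) = M₀ gives M(t) = F₁/k + (M₀ − F₁/k)·e^(−kt).
F₁/k = 4100/27.72 = 147.88 t; kt = 27.72 × 0.0161 = 0.4464, e^(−kt) = 0.6399.
M(0.0161) = 147.88 + (94.5 − 147.88) × 0.6399 = 147.88 − 34.16 = 113.72 t.

114 t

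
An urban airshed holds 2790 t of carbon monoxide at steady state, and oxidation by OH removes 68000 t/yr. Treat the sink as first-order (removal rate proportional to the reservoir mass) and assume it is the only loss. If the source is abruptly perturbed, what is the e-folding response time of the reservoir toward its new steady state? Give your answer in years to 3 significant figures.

0.0410 yr

For a linear reservoir the response time equals the residence time τ = M/F.
τ = 2790 / 68000 = 0.04103 yr.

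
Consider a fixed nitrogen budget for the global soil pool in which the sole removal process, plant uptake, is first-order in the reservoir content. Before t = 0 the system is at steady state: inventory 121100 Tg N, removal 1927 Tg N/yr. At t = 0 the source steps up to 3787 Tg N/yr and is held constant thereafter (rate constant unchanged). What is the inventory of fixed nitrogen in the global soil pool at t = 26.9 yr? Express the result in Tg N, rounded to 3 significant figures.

162000 Tg N

Residence time τ = M₀/F₀ = 62.84 yr. The eventual steady state is M_∞ = M₀·(F₁/F₀) = 121100 × 3787/1927 = 237990 Tg N.
The anomaly ΔM(t) = M(t) − M_∞ decays as ΔM₀·e^(−t/τ) with ΔM₀ = 121100 − 237990 = −116900 Tg N.
At t = 26.9 yr, e^(−t/τ) = e^(−0.4280) = 0.6518, so ΔM = −76190 Tg N and M = 237990 − 76190 = 161800 Tg N.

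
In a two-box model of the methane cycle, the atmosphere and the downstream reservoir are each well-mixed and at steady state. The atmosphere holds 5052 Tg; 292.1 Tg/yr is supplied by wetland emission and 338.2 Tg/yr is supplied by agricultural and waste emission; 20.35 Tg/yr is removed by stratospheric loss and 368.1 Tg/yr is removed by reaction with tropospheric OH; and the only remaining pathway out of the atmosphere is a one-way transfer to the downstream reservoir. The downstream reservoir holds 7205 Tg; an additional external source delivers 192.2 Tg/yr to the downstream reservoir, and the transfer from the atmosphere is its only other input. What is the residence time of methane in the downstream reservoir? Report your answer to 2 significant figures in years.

17 yr

Balance the atmosphere: ΣF_in = 292.1 + 338.2 = 630.30 Tg/yr.
Transfer to the downstream reservoir = ΣF_in − (20.35 + 368.1) = 241.85 Tg/yr.
Total input to the downstream reservoir = 241.85 + 192.2 = 434.05 Tg/yr; at steady state this equals its total output.
τ = M / F = 7205 / 434.05 = 16.60 yr.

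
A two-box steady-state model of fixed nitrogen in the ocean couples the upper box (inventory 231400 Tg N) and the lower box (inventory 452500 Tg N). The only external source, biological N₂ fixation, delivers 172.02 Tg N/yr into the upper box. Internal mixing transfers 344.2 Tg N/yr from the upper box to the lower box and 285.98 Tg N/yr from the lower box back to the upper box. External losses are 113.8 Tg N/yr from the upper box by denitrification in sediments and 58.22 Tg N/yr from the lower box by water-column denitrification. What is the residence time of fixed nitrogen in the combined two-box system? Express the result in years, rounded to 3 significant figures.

3980 yr

Treat the two boxes together as one reservoir: the mixing fluxes between them are internal recycling, so τ = ΣM / Σ(external losses).
M_total = 231400 + 452500 = 683900 Tg N.
ΣF_external_out = 113.8 + 58.22 = 172.02 Tg N/yr.
τ = M_total / ΣF_ext = 683900 / 172.02 = 3976 yr.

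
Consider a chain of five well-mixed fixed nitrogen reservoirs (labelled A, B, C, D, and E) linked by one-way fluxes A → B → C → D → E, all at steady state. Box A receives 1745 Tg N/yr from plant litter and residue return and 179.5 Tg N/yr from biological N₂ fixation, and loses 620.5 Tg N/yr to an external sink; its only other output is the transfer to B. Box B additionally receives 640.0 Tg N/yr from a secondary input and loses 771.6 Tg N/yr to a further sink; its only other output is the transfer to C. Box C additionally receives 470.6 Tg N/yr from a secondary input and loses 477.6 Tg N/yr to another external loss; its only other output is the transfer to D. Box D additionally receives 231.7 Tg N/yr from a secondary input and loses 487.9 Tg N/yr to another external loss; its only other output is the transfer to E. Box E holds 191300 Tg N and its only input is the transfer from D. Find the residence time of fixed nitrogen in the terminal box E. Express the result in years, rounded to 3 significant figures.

Box A: F(A→B) = (1745 + 179.5) − 620.5 = 1304.0 Tg N/yr.
Box B: F(B→C) = (1304.0 + 640.0) − 771.6 = 1172.4 Tg N/yr.
Box C: F(C→D) = (1172.4 + 470.6) − 477.6 = 1165.4 Tg N/yr.
Box D: F(D→E) = (1165.4 + 231.7) − 487.9 = 909.20 Tg N/yr.
Box E throughput = its input = 909.20 Tg N/yr; τ = 191300 / 909.20 = 210.4 yr.

210 yr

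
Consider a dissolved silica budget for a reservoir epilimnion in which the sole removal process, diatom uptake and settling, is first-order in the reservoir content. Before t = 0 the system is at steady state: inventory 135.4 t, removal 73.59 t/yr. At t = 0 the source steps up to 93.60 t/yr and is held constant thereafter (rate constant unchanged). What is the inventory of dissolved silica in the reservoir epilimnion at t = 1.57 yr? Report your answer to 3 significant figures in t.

τ = M₀/F₀ = 135.4/73.59 = 1.840 yr; rate constant k = 1/τ.
New steady state M_∞ = F₁/k = F₁·τ = 93.60 × 1.840 = 172.22 t.
M(t) = M_∞ + (M₀ − M_∞)·e^(−t/τ); t/τ = 1.57/1.840 = 0.8533, so e^(−t/τ) = 0.4260.
M(t) = 172.22 − 36.82 × 0.4260 = 156.53 t.

157 t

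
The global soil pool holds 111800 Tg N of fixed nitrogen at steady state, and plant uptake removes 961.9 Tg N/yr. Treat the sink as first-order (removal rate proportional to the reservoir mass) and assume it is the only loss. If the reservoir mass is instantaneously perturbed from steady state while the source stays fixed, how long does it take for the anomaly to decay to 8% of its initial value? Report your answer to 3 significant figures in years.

294 yr

For a linear reservoir the anomaly decays as exp(−t/τ) with τ = M/F = 111800/961.9 = 116.2 yr.
exp(−t/τ) = 0.08 ⇒ t = −τ ln(0.08) = 116.2 × 2.526 = 293.6 yr.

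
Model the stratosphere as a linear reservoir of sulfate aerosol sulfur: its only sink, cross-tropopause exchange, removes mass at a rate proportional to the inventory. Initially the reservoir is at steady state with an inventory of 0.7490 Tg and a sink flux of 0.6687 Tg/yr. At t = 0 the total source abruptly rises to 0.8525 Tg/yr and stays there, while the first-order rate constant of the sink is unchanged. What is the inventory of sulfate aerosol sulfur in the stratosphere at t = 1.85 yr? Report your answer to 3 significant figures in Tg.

Residence time τ = M₀/F₀ = 1.120 yr. The eventual steady state is M_∞ = M₀·(F₁/F₀) = 0.7490 × 0.8525/0.6687 = 0.95487 Tg.
The anomaly ΔM(t) = M(t) − M_∞ decays as ΔM₀·e^(−t/τ) with ΔM₀ = 0.7490 − 0.95487 = −0.2059 Tg.
At t = 1.85 yr, e^(−t/τ) = e^(−1.652) = 0.1917, so ΔM = −0.03947 Tg and M = 0.95487 − 0.03947 = 0.91540 Tg.

0.915 Tg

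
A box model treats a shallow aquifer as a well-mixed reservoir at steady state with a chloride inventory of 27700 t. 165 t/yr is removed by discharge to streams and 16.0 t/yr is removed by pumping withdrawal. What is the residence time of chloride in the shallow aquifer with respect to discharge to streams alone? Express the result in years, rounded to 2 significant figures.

170 yr

Residence time with respect to a single sink: τ = M / F_sink.
τ = 27700 / 165 = 167.9 yr.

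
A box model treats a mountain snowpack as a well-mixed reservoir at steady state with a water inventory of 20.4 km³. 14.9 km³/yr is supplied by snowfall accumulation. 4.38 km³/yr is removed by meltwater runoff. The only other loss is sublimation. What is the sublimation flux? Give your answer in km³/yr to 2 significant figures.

At steady state ΣF_in = ΣF_out.
ΣF_in = 14.900 km³/yr.
Sublimation flux = ΣF_in − (4.38) = 14.900 − 4.380 = 10.52 km³/yr.

11 km³/yr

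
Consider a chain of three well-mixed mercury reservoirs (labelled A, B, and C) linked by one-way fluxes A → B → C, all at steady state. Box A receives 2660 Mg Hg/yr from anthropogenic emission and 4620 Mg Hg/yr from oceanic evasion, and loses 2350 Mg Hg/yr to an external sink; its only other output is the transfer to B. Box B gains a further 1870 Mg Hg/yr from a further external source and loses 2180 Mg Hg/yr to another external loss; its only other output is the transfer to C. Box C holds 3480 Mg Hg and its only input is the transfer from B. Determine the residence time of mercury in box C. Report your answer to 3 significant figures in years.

Box A: F(A→B) = (2660 + 4620) − 2350 = 4930.0 Mg Hg/yr.
Box B: F(B→C) = (4930.0 + 1870) − 2180 = 4620.0 Mg Hg/yr.
Box C throughput = its input = 4620.0 Mg Hg/yr; τ = 3480 / 4620.0 = 0.7532 yr.

0.753 yr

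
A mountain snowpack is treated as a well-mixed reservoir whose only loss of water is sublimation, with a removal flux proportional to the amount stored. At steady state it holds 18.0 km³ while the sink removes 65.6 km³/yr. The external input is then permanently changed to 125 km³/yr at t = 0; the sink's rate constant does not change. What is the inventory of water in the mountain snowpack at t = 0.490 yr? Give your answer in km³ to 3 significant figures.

The sink rate constant is k = F₀/M₀ = 65.6/18.0 = 3.644 yr⁻¹.
Solving dM/dt = F₁ − kM with M(0) = M₀ gives M(t) = F₁/k + (M₀ − F₁/k)·e^(−kt).
F₁/k = 125/3.644 = 34.299 km³; kt = 3.644 × 0.490 = 1.786, e^(−kt) = 0.1677.
M(0.490) = 34.299 + (18.0 − 34.299) × 0.1677 = 34.299 − 2.733 = 31.566 km³.

31.6 km³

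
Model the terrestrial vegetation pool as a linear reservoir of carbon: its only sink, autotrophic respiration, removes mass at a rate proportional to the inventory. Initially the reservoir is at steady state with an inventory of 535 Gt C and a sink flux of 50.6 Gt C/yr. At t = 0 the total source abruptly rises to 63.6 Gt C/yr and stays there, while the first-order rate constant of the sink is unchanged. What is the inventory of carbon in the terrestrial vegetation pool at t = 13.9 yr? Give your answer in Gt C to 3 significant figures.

636 Gt C

Residence time τ = M₀/F₀ = 10.57 yr. The eventual steady state is M_∞ = M₀·(F₁/F₀) = 535 × 63.6/50.6 = 672.45 Gt C.
The anomaly ΔM(t) = M(t) − M_∞ decays as ΔM₀·e^(−t/τ) with ΔM₀ = 535 − 672.45 = −137.5 Gt C.
At t = 13.9 yr, e^(−t/τ) = e^(−1.315) = 0.2686, so ΔM = −36.91 Gt C and M = 672.45 − 36.91 = 635.54 Gt C.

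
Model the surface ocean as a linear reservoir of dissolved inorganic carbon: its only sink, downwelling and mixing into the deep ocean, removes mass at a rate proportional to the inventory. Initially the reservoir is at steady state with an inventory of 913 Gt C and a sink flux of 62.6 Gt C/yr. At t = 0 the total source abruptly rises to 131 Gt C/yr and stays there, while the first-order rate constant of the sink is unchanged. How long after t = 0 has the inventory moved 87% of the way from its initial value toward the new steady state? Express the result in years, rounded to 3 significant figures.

τ = M₀/F₀ = 913/62.6 = 14.58 yr.
The remaining gap fraction is e^(−t/τ); 87% covered ⇒ e^(−t/τ) = 0.130.
t = −τ ln(0.130) = 14.58 × 2.040 = 29.76 yr.

29.8 yr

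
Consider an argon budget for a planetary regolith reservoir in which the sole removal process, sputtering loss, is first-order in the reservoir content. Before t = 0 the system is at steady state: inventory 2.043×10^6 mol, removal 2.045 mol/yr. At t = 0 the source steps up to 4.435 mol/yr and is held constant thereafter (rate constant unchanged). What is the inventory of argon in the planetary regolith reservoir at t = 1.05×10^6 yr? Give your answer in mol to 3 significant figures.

3.60×10^6 mol

Residence time τ = M₀/F₀ = 999000 yr. The eventual steady state is M_∞ = M₀·(F₁/F₀) = 2.043×10^6 × 4.435/2.045 = 4.4307×10^6 mol.
The anomaly ΔM(t) = M(t) − M_∞ decays as ΔM₀·e^(−t/τ) with ΔM₀ = 2.043×10^6 − 4.4307×10^6 = −2.388×10^6 mol.
At t = 1.05×10^6 yr, e^(−t/τ) = e^(−1.051) = 0.3496, so ΔM = −834700 mol and M = 4.4307×10^6 − 834700 = 3.5960×10^6 mol.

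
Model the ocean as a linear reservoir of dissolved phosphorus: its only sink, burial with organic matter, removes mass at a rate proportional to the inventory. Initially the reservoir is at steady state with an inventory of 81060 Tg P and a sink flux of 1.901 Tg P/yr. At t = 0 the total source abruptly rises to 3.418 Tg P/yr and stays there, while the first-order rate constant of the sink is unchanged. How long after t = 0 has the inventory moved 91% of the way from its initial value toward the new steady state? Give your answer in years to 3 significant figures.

103000 yr

τ = M₀/F₀ = 81060/1.901 = 42640 yr.
The remaining gap fraction is e^(−t/τ); 91% covered ⇒ e^(−t/τ) = 0.0900.
t = −τ ln(0.0900) = 42640 × 2.408 = 102700 yr.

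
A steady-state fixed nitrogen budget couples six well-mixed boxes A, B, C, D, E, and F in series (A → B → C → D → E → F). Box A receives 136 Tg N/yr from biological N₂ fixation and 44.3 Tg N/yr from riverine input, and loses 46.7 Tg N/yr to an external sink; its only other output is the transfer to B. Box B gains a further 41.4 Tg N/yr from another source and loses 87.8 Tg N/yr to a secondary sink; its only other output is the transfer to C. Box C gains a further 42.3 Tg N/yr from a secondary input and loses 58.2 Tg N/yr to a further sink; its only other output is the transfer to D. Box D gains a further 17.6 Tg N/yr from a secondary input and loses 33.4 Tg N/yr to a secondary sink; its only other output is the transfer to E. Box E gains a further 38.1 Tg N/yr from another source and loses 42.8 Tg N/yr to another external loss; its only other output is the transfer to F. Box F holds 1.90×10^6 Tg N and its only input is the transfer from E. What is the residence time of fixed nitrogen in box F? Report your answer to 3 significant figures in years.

37400 yr

Box A: F(A→B) = (136 + 44.3) − 46.7 = 133.60 Tg N/yr.
Box B: F(B→C) = (133.60 + 41.4) − 87.8 = 87.200 Tg N/yr.
Box C: F(C→D) = (87.200 + 42.3) − 58.2 = 71.300 Tg N/yr.
Box D: F(D→E) = (71.300 + 17.6) − 33.4 = 55.500 Tg N/yr.
Box E: F(E→F) = (55.500 + 38.1) − 42.8 = 50.800 Tg N/yr.
Box F throughput = its input = 50.800 Tg N/yr; τ = 1.90×10^6 / 50.800 = 37400 yr.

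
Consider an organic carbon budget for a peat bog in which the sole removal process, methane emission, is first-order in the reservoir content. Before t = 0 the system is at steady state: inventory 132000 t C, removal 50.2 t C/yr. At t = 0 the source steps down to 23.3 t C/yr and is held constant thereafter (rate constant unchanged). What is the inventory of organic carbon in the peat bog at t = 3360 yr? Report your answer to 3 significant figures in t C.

The sink rate constant is k = F₀/M₀ = 50.2/132000 = 0.0003803 yr⁻¹.
Solving dM/dt = F₁ − kM with M(0) = M₀ gives M(t) = F₁/k + (M₀ − F₁/k)·e^(−kt).
F₁/k = 23.3/0.0003803 = 61267 t C; kt = 0.0003803 × 3360 = 1.278, e^(−kt) = 0.2786.
M(3360) = 61267 + (132000 − 61267) × 0.2786 = 61267 + 19710 = 80976 t C.

81000 t C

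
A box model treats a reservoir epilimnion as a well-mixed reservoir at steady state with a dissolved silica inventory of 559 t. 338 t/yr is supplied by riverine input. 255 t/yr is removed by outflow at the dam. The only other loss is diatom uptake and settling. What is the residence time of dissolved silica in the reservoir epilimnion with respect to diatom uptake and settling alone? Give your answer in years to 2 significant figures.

At steady state ΣF_in = ΣF_out.
ΣF_in = 338.00 t/yr.
Diatom uptake and settling flux = ΣF_in − (255) = 338.00 − 255.0 = 83.00 t/yr.
τ = M / F = 559 / 83.00 = 6.735 yr.

6.7 yr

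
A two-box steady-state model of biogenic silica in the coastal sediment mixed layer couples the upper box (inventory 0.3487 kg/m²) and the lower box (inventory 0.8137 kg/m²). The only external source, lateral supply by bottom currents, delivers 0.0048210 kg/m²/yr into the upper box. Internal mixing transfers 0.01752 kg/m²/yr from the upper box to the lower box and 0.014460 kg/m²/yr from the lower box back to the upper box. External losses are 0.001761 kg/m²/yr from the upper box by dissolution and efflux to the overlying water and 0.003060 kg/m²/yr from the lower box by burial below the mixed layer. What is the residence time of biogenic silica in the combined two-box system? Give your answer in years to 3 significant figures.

Treat the two boxes together as one reservoir: the mixing fluxes between them are internal recycling, so τ = ΣM / Σ(external losses).
M_total = 0.3487 + 0.8137 = 1.1624 kg/m².
ΣF_external_out = 0.001761 + 0.003060 = 0.0048210 kg/m²/yr.
τ = M_total / ΣF_ext = 1.1624 / 0.0048210 = 241.1 yr.

241 yr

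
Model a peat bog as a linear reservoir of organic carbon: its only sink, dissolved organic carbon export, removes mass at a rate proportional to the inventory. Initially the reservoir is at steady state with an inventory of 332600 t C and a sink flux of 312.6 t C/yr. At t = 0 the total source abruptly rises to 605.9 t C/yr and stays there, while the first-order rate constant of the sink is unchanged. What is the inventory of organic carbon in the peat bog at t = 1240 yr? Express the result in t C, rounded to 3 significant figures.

Residence time τ = M₀/F₀ = 1064 yr. The eventual steady state is M_∞ = M₀·(F₁/F₀) = 332600 × 605.9/312.6 = 644670 t C.
The anomaly ΔM(t) = M(t) − M_∞ decays as ΔM₀·e^(−t/τ) with ΔM₀ = 332600 − 644670 = −312100 t C.
At t = 1240 yr, e^(−t/τ) = e^(−1.165) = 0.3118, so ΔM = −97300 t C and M = 644670 − 97300 = 547370 t C.

547000 t C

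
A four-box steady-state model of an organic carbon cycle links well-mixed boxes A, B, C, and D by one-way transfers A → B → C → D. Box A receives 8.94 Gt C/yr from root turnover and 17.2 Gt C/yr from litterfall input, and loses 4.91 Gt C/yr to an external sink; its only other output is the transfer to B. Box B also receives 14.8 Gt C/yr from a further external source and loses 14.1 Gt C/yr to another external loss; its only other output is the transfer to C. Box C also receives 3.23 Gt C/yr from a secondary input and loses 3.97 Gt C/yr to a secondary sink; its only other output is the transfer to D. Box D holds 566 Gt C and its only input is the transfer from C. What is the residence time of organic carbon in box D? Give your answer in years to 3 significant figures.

26.7 yr

Box A: F(A→B) = (8.94 + 17.2) − 4.91 = 21.230 Gt C/yr.
Box B: F(B→C) = (21.230 + 14.8) − 14.1 = 21.930 Gt C/yr.
Box C: F(C→D) = (21.930 + 3.23) − 3.97 = 21.190 Gt C/yr.
Box D throughput = its input = 21.190 Gt C/yr; τ = 566 / 21.190 = 26.71 yr.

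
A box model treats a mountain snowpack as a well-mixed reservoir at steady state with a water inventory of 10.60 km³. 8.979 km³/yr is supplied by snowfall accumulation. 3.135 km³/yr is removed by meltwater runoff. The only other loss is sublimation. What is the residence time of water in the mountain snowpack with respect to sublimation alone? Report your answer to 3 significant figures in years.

At steady state ΣF_in = ΣF_out.
ΣF_in = 8.9790 km³/yr.
Sublimation flux = ΣF_in − (3.135) = 8.9790 − 3.135 = 5.844 km³/yr.
τ = M / F = 10.60 / 5.844 = 1.814 yr.

1.81 yr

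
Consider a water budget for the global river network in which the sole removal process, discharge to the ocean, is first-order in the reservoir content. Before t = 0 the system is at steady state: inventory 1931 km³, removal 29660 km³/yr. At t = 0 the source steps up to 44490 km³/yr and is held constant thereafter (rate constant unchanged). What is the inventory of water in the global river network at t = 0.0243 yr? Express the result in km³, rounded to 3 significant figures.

τ = M₀/F₀ = 1931/29660 = 0.06510 yr; rate constant k = 1/τ.
New steady state M_∞ = F₁/k = F₁·τ = 44490 × 0.06510 = 2896.5 km³.
M(t) = M_∞ + (M₀ − M_∞)·e^(−t/τ); t/τ = 0.0243/0.06510 = 0.3732, so e^(−t/τ) = 0.6885.
M(t) = 2896.5 − 965.5 × 0.6885 = 2231.8 km³.

2230 km³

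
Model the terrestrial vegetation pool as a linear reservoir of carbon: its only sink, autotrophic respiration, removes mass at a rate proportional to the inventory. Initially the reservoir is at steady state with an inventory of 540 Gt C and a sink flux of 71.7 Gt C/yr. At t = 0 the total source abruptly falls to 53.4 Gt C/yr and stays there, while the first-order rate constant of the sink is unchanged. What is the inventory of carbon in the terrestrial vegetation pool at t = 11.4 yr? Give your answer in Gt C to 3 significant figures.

433 Gt C

τ = M₀/F₀ = 540/71.7 = 7.531 yr; rate constant k = 1/τ.
New steady state M_∞ = F₁/k = F₁·τ = 53.4 × 7.531 = 402.18 Gt C.
M(t) = M_∞ + (M₀ − M_∞)·e^(−t/τ); t/τ = 11.4/7.531 = 1.514, so e^(−t/τ) = 0.2201.
M(t) = 402.18 + 137.8 × 0.2201 = 432.51 Gt C.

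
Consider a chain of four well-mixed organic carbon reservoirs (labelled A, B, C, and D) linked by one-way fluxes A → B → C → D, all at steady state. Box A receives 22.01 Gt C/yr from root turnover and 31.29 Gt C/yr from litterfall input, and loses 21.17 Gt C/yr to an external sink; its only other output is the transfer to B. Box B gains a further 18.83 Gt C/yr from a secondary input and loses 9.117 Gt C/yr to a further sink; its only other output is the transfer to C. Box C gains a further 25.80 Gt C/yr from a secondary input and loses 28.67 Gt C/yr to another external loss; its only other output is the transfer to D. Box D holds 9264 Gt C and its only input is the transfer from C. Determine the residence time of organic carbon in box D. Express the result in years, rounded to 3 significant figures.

238 yr

Box A: F(A→B) = (22.01 + 31.29) − 21.17 = 32.130 Gt C/yr.
Box B: F(B→C) = (32.130 + 18.83) − 9.117 = 41.843 Gt C/yr.
Box C: F(C→D) = (41.843 + 25.80) − 28.67 = 38.973 Gt C/yr.
Box D throughput = its input = 38.973 Gt C/yr; τ = 9264 / 38.973 = 237.7 yr.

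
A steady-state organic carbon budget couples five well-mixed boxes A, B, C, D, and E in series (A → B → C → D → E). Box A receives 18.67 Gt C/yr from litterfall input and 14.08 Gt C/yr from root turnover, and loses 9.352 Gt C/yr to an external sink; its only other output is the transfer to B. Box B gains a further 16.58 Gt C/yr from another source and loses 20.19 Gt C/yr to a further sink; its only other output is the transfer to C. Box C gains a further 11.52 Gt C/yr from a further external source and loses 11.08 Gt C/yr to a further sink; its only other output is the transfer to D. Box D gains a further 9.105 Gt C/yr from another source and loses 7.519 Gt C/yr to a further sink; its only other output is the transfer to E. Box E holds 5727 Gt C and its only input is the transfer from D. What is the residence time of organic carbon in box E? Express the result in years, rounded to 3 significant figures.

263 yr

Box A: F(A→B) = (18.67 + 14.08) − 9.352 = 23.398 Gt C/yr.
Box B: F(B→C) = (23.398 + 16.58) − 20.19 = 19.788 Gt C/yr.
Box C: F(C→D) = (19.788 + 11.52) − 11.08 = 20.228 Gt C/yr.
Box D: F(D→E) = (20.228 + 9.105) − 7.519 = 21.814 Gt C/yr.
Box E throughput = its input = 21.814 Gt C/yr; τ = 5727 / 21.814 = 262.5 yr.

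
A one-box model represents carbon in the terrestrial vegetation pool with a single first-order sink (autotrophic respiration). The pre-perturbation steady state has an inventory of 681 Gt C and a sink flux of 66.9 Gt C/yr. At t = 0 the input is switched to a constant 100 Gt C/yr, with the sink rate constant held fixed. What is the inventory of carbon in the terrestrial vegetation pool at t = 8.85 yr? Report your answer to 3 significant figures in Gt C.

877 Gt C

τ = M₀/F₀ = 681/66.9 = 10.18 yr; rate constant k = 1/τ.
New steady state M_∞ = F₁/k = F₁·τ = 100 × 10.18 = 1017.9 Gt C.
M(t) = M_∞ + (M₀ − M_∞)·e^(−t/τ); t/τ = 8.85/10.18 = 0.8694, so e^(−t/τ) = 0.4192.
M(t) = 1017.9 − 336.9 × 0.4192 = 876.69 Gt C.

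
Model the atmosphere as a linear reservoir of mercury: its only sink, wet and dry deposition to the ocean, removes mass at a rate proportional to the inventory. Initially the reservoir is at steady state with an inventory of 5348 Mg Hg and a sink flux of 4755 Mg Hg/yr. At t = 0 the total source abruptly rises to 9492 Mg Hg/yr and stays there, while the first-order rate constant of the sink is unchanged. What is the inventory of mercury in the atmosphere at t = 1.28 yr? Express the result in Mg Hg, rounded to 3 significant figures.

8970 Mg Hg

Residence time τ = M₀/F₀ = 1.125 yr. The eventual steady state is M_∞ = M₀·(F₁/F₀) = 5348 × 9492/4755 = 10676 Mg Hg.
The anomaly ΔM(t) = M(t) − M_∞ decays as ΔM₀·e^(−t/τ) with ΔM₀ = 5348 − 10676 = −5328 Mg Hg.
At t = 1.28 yr, e^(−t/τ) = e^(−1.138) = 0.3204, so ΔM = −1707 Mg Hg and M = 10676 − 1707 = 8968.5 Mg Hg.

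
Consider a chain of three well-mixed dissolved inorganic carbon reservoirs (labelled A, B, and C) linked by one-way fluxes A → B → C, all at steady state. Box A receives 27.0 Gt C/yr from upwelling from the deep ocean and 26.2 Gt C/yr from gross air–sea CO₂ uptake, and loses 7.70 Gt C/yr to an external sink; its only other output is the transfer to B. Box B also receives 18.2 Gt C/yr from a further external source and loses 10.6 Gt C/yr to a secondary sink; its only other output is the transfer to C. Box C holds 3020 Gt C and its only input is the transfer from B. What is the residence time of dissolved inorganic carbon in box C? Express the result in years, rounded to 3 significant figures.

Box A: F(A→B) = (27.0 + 26.2) − 7.70 = 45.500 Gt C/yr.
Box B: F(B→C) = (45.500 + 18.2) − 10.6 = 53.100 Gt C/yr.
Box C throughput = its input = 53.100 Gt C/yr; τ = 3020 / 53.100 = 56.87 yr.

56.9 yr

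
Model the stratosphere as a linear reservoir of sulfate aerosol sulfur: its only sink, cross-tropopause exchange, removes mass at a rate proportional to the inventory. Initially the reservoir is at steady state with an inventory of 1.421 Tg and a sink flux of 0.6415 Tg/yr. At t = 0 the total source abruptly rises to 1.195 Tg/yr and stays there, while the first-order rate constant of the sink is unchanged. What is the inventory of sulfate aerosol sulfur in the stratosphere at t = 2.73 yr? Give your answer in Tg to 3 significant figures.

τ = M₀/F₀ = 1.421/0.6415 = 2.215 yr; rate constant k = 1/τ.
New steady state M_∞ = F₁/k = F₁·τ = 1.195 × 2.215 = 2.6471 Tg.
M(t) = M_∞ + (M₀ − M_∞)·e^(−t/τ); t/τ = 2.73/2.215 = 1.232, so e^(−t/τ) = 0.2916.
M(t) = 2.6471 − 1.226 × 0.2916 = 2.2896 Tg.

2.29 Tg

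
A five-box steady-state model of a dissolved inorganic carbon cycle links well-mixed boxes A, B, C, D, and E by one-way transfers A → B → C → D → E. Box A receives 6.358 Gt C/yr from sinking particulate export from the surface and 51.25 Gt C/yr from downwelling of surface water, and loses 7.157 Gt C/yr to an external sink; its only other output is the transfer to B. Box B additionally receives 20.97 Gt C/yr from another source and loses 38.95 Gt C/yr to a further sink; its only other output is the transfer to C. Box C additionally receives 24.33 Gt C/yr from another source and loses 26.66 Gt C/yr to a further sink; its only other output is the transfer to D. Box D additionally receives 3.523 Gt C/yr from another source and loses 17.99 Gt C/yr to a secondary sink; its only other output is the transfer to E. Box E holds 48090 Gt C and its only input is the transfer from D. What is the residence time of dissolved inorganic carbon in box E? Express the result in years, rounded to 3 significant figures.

3070 yr

Box A: F(A→B) = (6.358 + 51.25) − 7.157 = 50.451 Gt C/yr.
Box B: F(B→C) = (50.451 + 20.97) − 38.95 = 32.471 Gt C/yr.
Box C: F(C→D) = (32.471 + 24.33) − 26.66 = 30.141 Gt C/yr.
Box D: F(D→E) = (30.141 + 3.523) − 17.99 = 15.674 Gt C/yr.
Box E throughput = its input = 15.674 Gt C/yr; τ = 48090 / 15.674 = 3068 yr.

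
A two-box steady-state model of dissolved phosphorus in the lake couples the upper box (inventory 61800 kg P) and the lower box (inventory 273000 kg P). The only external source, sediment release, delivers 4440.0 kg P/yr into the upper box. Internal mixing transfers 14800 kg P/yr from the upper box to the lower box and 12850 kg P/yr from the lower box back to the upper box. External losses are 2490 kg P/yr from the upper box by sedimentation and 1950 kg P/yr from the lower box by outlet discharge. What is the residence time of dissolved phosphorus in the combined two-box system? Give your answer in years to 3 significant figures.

75.4 yr

For the system as a whole, the A↔B exchange is internal and contributes nothing to the throughput; only the external sinks remove mass.
M_total = 61800 + 273000 = 334800 kg P.
ΣF_external_out = 2490 + 1950 = 4440.0 kg P/yr.
τ = M_total / ΣF_ext = 334800 / 4440.0 = 75.41 yr.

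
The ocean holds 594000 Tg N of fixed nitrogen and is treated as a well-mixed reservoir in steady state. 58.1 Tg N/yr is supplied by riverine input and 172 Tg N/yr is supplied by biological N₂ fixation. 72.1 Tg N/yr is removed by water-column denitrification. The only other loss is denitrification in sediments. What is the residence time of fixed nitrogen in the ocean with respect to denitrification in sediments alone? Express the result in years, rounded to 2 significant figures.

3800 yr

At steady state ΣF_in = ΣF_out.
ΣF_in = 58.1 + 172 = 230.10 Tg N/yr.
Denitrification in sediments flux = ΣF_in − (72.1) = 230.10 − 72.10 = 158.0 Tg N/yr.
τ = M / F = 594000 / 158.0 = 3759 yr.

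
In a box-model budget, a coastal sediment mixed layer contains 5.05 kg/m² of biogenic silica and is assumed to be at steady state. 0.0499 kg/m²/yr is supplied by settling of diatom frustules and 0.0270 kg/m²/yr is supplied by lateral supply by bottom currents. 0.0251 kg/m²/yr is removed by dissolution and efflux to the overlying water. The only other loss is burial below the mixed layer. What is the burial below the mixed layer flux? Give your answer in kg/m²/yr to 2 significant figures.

0.052 kg/m²/yr

At steady state ΣF_in = ΣF_out.
ΣF_in = 0.0499 + 0.0270 = 0.076900 kg/m²/yr.
Burial below the mixed layer flux = ΣF_in − (0.0251) = 0.076900 − 0.02510 = 0.05180 kg/m²/yr.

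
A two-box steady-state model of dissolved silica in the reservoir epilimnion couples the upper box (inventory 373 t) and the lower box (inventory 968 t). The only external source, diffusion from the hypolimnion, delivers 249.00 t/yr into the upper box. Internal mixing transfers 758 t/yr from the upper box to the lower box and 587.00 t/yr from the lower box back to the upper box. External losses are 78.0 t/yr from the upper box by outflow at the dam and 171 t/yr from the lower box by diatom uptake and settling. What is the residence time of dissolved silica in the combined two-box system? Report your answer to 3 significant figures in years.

For the system as a whole, the A↔B exchange is internal and contributes nothing to the throughput; only the external sinks remove mass.
M_total = 373 + 968 = 1341.0 t.
ΣF_external_out = 78.0 + 171 = 249.00 t/yr.
τ = M_total / ΣF_ext = 1341.0 / 249.00 = 5.386 yr.

5.39 yr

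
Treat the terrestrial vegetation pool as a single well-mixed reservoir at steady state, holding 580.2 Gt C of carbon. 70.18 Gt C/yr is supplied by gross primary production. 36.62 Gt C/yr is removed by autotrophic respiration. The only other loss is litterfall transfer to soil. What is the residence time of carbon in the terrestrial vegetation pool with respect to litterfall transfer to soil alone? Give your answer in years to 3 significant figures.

At steady state ΣF_in = ΣF_out.
ΣF_in = 70.180 Gt C/yr.
Litterfall transfer to soil flux = ΣF_in − (36.62) = 70.180 − 36.62 = 33.56 Gt C/yr.
τ = M / F = 580.2 / 33.56 = 17.29 yr.

17.3 yr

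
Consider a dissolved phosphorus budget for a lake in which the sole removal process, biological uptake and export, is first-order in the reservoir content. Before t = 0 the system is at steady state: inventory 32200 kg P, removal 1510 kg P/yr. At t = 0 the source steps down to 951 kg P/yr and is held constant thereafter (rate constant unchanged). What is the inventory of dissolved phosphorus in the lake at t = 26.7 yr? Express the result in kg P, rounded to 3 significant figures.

τ = M₀/F₀ = 32200/1510 = 21.32 yr; rate constant k = 1/τ.
New steady state M_∞ = F₁/k = F₁·τ = 951 × 21.32 = 20280 kg P.
M(t) = M_∞ + (M₀ − M_∞)·e^(−t/τ); t/τ = 26.7/21.32 = 1.252, so e^(−t/τ) = 0.2859.
M(t) = 20280 + 11920 × 0.2859 = 23688 kg P.

23700 kg P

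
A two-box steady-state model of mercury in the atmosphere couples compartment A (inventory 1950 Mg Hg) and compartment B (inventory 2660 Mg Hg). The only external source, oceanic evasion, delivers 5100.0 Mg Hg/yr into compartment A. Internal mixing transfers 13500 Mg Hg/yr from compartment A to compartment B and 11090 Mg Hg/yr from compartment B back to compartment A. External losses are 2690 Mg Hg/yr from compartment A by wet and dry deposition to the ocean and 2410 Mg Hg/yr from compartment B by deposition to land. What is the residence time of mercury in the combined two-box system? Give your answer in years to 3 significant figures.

For the system as a whole, the A↔B exchange is internal and contributes nothing to the throughput; only the external sinks remove mass.
M_total = 1950 + 2660 = 4610.0 Mg Hg.
ΣF_external_out = 2690 + 2410 = 5100.0 Mg Hg/yr.
τ = M_total / ΣF_ext = 4610.0 / 5100.0 = 0.9039 yr.

0.904 yr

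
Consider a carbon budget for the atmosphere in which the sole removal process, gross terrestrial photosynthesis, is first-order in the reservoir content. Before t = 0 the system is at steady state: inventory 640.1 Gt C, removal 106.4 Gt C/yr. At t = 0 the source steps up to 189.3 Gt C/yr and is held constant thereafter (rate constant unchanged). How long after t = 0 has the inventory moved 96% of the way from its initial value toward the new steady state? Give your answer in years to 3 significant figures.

τ = M₀/F₀ = 640.1/106.4 = 6.016 yr.
The remaining gap fraction is e^(−t/τ); 96% covered ⇒ e^(−t/τ) = 0.0400.
t = −τ ln(0.0400) = 6.016 × 3.219 = 19.36 yr.

19.4 yr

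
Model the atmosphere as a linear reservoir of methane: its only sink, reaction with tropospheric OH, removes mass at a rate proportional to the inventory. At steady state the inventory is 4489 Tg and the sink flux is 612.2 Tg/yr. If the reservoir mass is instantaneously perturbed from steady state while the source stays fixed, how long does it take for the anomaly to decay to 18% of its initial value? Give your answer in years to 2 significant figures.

For a linear reservoir the anomaly decays as exp(−t/τ) with τ = M/F = 4489/612.2 = 7.333 yr.
exp(−t/τ) = 0.18 ⇒ t = −τ ln(0.18) = 7.333 × 1.715 = 12.57 yr.

13 yr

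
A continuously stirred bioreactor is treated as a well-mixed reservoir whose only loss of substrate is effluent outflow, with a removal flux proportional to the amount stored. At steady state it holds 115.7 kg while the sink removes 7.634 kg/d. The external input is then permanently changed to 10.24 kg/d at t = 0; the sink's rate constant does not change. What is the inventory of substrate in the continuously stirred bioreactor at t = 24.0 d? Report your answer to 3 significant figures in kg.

τ = M₀/F₀ = 115.7/7.634 = 15.16 d; rate constant k = 1/τ.
New steady state M_∞ = F₁/k = F₁·τ = 10.24 × 15.16 = 155.20 kg.
M(t) = M_∞ + (M₀ − M_∞)·e^(−t/τ); t/τ = 24.0/15.16 = 1.584, so e^(−t/τ) = 0.2052.
M(t) = 155.20 − 39.50 × 0.2052 = 147.09 kg.

147 kg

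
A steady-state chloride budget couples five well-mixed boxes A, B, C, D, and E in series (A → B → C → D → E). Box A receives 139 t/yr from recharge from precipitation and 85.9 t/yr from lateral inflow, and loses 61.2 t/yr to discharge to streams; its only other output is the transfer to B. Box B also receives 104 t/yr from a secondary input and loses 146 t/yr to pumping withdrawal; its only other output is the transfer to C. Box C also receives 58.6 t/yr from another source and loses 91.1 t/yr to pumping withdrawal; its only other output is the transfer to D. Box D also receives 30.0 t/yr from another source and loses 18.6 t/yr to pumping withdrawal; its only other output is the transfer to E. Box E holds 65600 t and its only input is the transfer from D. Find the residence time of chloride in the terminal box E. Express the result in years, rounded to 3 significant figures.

652 yr

Box A: F(A→B) = (139 + 85.9) − 61.2 = 163.70 t/yr.
Box B: F(B→C) = (163.70 + 104) − 146 = 121.70 t/yr.
Box C: F(C→D) = (121.70 + 58.6) − 91.1 = 89.200 t/yr.
Box D: F(D→E) = (89.200 + 30.0) − 18.6 = 100.60 t/yr.
Box E throughput = its input = 100.60 t/yr; τ = 65600 / 100.60 = 652.1 yr.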